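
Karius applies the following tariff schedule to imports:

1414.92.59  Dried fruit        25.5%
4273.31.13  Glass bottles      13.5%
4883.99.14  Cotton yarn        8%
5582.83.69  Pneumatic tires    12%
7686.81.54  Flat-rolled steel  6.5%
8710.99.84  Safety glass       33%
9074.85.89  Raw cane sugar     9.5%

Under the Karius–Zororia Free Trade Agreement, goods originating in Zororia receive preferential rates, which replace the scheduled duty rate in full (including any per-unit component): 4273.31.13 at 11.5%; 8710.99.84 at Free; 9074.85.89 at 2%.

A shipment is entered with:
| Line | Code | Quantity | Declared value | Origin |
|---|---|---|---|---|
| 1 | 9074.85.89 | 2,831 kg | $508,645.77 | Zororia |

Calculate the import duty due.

$10,172.92

Line 1 (9074.85.89, Zororia, 2,831 kg, $508,645.77):
Base rate for 9074.85.89 is 9.5%.
Origin Zororia qualifies under the Karius–Zororia agreement and 9074.85.89 is covered: preferential rate 2% applies instead.
Duty = $508,645.77 × 2% = $10,172.92.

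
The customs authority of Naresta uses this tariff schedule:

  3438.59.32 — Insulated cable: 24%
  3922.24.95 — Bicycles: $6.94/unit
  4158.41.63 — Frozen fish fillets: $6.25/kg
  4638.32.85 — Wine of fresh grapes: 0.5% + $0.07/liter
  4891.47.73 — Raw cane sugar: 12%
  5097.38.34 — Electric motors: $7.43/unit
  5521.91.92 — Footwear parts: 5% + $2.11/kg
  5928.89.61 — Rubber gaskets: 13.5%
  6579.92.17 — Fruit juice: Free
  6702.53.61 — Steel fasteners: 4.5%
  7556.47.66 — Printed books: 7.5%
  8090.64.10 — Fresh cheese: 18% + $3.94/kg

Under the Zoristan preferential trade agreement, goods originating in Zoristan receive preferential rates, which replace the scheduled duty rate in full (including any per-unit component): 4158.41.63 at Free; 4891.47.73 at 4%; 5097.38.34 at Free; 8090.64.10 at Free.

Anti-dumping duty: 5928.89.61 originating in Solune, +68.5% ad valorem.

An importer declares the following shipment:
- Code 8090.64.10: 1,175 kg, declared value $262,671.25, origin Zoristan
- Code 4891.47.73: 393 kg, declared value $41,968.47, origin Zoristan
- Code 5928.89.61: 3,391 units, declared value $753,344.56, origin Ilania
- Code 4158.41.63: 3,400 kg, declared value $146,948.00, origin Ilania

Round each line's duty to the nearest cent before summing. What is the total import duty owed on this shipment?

$124,630.26

Line 1 (8090.64.10, Zoristan, 1,175 kg, $262,671.25):
Base rate for 8090.64.10 is 18% + $3.94/kg.
Origin Zoristan qualifies under the Naresta–Zoristan agreement and 8090.64.10 is covered: preferential rate Free applies instead.
Duty = $262,671.25 × 0% = $0.00.
Line 2 (4891.47.73, Zoristan, 393 kg, $41,968.47):
Base rate for 4891.47.73 is 12%.
Origin Zoristan qualifies under the Naresta–Zoristan agreement and 4891.47.73 is covered: preferential rate 4% applies instead.
Duty = $41,968.47 × 4% = $1,678.74.
Line 3 (5928.89.61, Ilania, 3,391 units, $753,344.56):
Base rate for 5928.89.61 is 13.5%.
The additional-duty order on 5928.89.61 targets Solune, not Ilania; it does not apply.
Duty = $753,344.56 × 13.5% = $101,701.52.
Line 4 (4158.41.63, Ilania, 3,400 kg, $146,948.00):
Base rate for 4158.41.63 is $6.25/kg.
4158.41.63 has an FTA preferential rate, but origin Ilania is not Zoristan; base rate stands.
Duty = 3,400 × $6.25 = $21,250.00.
Total = $0.00 + $1,678.74 + $101,701.52 + $21,250.00 = $124,630.26.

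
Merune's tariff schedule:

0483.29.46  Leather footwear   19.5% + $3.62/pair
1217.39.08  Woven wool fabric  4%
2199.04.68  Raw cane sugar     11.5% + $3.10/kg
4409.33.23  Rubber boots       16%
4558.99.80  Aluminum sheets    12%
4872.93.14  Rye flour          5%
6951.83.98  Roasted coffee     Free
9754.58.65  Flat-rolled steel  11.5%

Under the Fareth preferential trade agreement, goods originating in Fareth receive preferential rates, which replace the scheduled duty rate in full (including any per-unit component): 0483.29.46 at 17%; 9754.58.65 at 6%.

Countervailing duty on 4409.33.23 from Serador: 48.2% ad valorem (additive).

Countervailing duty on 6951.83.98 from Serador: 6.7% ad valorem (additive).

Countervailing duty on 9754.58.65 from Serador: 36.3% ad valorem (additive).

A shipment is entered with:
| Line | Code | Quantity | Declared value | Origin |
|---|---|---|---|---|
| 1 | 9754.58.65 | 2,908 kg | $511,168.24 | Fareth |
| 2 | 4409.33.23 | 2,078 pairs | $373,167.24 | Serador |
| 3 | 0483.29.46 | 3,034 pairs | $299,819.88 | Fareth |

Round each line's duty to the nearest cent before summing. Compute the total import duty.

Line 1 (9754.58.65, Fareth, 2,908 kg, $511,168.24):
Base rate for 9754.58.65 is 11.5%.
Origin Fareth qualifies under the Merune–Fareth agreement and 9754.58.65 is covered: preferential rate 6% applies instead.
The additional-duty order on 9754.58.65 targets Serador, not Fareth; it does not apply.
Duty = $511,168.24 × 6% = $30,670.09.
Line 2 (4409.33.23, Serador, 2,078 pairs, $373,167.24):
Base rate for 4409.33.23 is 16%.
Additional duty on 4409.33.23 from Serador: +48.2%. Applied ad valorem rate: 16% + 48.2% = 64.2%.
Duty = $373,167.24 × 64.2% = $239,573.37.
Line 3 (0483.29.46, Fareth, 3,034 pairs, $299,819.88):
Base rate for 0483.29.46 is 19.5% + $3.62/pair.
Origin Fareth qualifies under the Merune–Fareth agreement and 0483.29.46 is covered: preferential rate 17% applies instead.
Duty = $299,819.88 × 17% = $50,969.38.
Total = $30,670.09 + $239,573.37 + $50,969.38 = $321,212.84.

$321,212.84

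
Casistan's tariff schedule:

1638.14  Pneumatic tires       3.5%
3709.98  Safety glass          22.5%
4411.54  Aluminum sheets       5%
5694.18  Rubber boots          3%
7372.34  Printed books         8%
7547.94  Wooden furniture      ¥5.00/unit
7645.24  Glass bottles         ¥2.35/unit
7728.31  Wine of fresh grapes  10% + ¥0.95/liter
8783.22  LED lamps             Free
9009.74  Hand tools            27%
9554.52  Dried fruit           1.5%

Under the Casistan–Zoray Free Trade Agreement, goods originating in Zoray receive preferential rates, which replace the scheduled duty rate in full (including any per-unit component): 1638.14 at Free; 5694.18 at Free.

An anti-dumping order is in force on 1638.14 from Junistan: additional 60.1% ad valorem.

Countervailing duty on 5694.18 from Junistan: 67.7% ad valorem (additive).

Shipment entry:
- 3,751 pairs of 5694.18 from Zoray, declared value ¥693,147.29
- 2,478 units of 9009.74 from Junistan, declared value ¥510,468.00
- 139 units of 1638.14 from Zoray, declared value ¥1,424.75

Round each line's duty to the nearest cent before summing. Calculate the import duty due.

Line 1 (5694.18, Zoray, 3,751 pairs, ¥693,147.29):
Base rate for 5694.18 is 3%.
Origin Zoray qualifies under the Casistan–Zoray agreement and 5694.18 is covered: preferential rate Free applies instead.
The additional-duty order on 5694.18 targets Junistan, not Zoray; it does not apply.
Duty = ¥693,147.29 × 0% = ¥0.00.
Line 2 (9009.74, Junistan, 2,478 units, ¥510,468.00):
Base rate for 9009.74 is 27%.
Duty = ¥510,468.00 × 27% = ¥137,826.36.
Line 3 (1638.14, Zoray, 139 units, ¥1,424.75):
Base rate for 1638.14 is 3.5%.
Origin Zoray qualifies under the Casistan–Zoray agreement and 1638.14 is covered: preferential rate Free applies instead.
The additional-duty order on 1638.14 targets Junistan, not Zoray; it does not apply.
Duty = ¥1,424.75 × 0% = ¥0.00.
Total = ¥0.00 + ¥137,826.36 + ¥0.00 = ¥137,826.36.

¥137,826.36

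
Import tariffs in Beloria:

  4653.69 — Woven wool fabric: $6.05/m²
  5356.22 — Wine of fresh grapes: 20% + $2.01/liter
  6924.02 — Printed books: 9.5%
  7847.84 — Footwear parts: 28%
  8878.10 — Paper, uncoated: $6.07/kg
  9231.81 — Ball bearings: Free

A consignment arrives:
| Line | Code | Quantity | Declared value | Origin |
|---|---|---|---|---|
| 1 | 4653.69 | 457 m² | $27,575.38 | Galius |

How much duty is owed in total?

Line 1 (4653.69, Galius, 457 m², $27,575.38):
Base rate for 4653.69 is $6.05/m².
Duty = 457 × $6.05 = $2,764.85.

$2,764.85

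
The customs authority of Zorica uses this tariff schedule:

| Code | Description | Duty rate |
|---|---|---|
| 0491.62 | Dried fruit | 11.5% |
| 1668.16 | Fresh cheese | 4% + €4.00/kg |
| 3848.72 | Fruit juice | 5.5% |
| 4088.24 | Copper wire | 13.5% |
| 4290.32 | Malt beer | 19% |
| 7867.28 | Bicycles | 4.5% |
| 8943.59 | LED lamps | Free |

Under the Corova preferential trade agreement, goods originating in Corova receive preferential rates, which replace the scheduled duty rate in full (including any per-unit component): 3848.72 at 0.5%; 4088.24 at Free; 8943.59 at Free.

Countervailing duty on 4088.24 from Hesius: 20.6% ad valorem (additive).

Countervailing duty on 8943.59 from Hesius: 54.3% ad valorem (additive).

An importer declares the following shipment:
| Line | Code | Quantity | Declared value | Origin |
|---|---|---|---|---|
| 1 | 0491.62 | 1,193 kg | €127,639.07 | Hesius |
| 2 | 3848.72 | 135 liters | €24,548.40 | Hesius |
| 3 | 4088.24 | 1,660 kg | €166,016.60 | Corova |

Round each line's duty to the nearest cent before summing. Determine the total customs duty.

Line 1 (0491.62, Hesius, 1,193 kg, €127,639.07):
Base rate for 0491.62 is 11.5%.
Duty = €127,639.07 × 11.5% = €14,678.49.
Line 2 (3848.72, Hesius, 135 liters, €24,548.40):
Base rate for 3848.72 is 5.5%.
3848.72 has an FTA preferential rate, but origin Hesius is not Corova; base rate stands.
Duty = €24,548.40 × 5.5% = €1,350.16.
Line 3 (4088.24, Corova, 1,660 kg, €166,016.60):
Base rate for 4088.24 is 13.5%.
Origin Corova qualifies under the Zorica–Corova agreement and 4088.24 is covered: preferential rate Free applies instead.
The additional-duty order on 4088.24 targets Hesius, not Corova; it does not apply.
Duty = €166,016.60 × 0% = €0.00.
Total = €14,678.49 + €1,350.16 + €0.00 = €16,028.65.

€16,028.65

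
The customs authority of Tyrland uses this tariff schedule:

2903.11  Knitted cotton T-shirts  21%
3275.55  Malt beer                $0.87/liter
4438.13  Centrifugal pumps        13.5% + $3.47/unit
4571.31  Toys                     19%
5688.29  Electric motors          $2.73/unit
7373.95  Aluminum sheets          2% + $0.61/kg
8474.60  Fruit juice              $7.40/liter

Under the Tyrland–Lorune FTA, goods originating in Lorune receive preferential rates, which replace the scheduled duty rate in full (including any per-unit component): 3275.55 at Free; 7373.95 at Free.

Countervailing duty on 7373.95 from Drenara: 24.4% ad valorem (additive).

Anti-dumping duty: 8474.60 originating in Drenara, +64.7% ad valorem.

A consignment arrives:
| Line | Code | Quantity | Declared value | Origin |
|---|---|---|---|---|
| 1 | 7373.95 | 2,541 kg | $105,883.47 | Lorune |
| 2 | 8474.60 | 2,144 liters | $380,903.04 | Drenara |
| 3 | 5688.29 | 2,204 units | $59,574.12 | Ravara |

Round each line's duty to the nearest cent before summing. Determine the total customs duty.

Line 1 (7373.95, Lorune, 2,541 kg, $105,883.47):
Base rate for 7373.95 is 2% + $0.61/kg.
Origin Lorune qualifies under the Tyrland–Lorune agreement and 7373.95 is covered: preferential rate Free applies instead.
The additional-duty order on 7373.95 targets Drenara, not Lorune; it does not apply.
Duty = $105,883.47 × 0% = $0.00.
Line 2 (8474.60, Drenara, 2,144 liters, $380,903.04):
Base rate for 8474.60 is $7.40/liter.
Additional duty on 8474.60 from Drenara: +64.7% ad valorem. Applied ad valorem rate = 64.7%.
Duty = $380,903.04 × 64.7% + 2,144 × $7.40 = $262,309.87.
Line 3 (5688.29, Ravara, 2,204 units, $59,574.12):
Base rate for 5688.29 is $2.73/unit.
Duty = 2,204 × $2.73 = $6,016.92.
Total = $0.00 + $262,309.87 + $6,016.92 = $268,326.79.

$268,326.79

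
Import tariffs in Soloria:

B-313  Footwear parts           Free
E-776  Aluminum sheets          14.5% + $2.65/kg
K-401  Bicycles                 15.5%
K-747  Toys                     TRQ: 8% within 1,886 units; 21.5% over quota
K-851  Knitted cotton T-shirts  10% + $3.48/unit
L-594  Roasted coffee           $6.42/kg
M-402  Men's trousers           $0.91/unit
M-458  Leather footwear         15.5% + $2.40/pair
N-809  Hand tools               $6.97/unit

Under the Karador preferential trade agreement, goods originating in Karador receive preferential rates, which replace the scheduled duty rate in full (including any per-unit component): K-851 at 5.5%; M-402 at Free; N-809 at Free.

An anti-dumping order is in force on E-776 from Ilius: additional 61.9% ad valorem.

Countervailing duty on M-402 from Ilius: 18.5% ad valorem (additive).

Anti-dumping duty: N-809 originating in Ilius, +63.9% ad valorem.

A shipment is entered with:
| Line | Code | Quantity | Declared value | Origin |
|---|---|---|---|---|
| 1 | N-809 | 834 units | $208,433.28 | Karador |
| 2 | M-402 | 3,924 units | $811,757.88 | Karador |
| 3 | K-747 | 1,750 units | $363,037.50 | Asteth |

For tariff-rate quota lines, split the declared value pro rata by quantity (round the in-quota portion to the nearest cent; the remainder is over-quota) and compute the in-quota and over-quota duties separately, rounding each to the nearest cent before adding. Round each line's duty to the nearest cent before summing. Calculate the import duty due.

$29,043.00

Line 1 (N-809, Karador, 834 units, $208,433.28):
Base rate for N-809 is $6.97/unit.
Origin Karador qualifies under the Soloria–Karador agreement and N-809 is covered: preferential rate Free applies instead.
The additional-duty order on N-809 targets Ilius, not Karador; it does not apply.
Duty = $208,433.28 × 0% = $0.00.
Line 2 (M-402, Karador, 3,924 units, $811,757.88):
Base rate for M-402 is $0.91/unit.
Origin Karador qualifies under the Soloria–Karador agreement and M-402 is covered: preferential rate Free applies instead.
The additional-duty order on M-402 targets Ilius, not Karador; it does not apply.
Duty = $811,757.88 × 0% = $0.00.
Line 3 (K-747, Asteth, 1,750 units, $363,037.50):
Code K-747 is under a tariff-rate quota (threshold 1,886 units). Quantity 1,750 units is within the quota, so the in-quota rate 8% applies to the full value.
Duty = $363,037.50 × 8% = $29,043.00.
Total = $0.00 + $0.00 + $29,043.00 = $29,043.00.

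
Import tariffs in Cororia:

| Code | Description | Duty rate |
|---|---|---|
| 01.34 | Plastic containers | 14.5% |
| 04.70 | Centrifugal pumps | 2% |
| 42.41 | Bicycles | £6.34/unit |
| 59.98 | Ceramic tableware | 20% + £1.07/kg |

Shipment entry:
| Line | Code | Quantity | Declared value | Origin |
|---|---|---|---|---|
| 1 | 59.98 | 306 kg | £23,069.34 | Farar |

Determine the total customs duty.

£4,941.29

Line 1 (59.98, Farar, 306 kg, £23,069.34):
Base rate for 59.98 is 20% + £1.07/kg.
Duty = £23,069.34 × 20% + 306 × £1.07 = £4,941.29.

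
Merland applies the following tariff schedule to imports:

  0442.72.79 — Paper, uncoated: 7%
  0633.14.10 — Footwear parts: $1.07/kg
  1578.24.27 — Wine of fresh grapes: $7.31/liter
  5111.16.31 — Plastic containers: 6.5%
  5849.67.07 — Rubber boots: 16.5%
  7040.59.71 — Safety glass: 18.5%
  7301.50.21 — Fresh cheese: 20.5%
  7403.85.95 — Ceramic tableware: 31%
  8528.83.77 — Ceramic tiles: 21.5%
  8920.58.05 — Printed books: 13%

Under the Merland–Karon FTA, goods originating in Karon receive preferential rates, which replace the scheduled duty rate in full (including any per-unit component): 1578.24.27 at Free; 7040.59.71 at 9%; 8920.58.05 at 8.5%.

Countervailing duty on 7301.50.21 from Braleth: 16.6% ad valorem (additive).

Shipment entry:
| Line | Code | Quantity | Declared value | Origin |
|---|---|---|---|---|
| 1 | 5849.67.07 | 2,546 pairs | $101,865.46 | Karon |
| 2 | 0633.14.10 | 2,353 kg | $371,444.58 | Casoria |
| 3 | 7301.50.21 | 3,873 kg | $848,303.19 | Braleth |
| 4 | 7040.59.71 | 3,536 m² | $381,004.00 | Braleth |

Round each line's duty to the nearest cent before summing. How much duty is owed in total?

$404,531.73

Line 1 (5849.67.07, Karon, 2,546 pairs, $101,865.46):
Base rate for 5849.67.07 is 16.5%.
Origin Karon is the FTA partner but 5849.67.07 is not on the preference list; base rate stands.
Duty = $101,865.46 × 16.5% = $16,807.80.
Line 2 (0633.14.10, Casoria, 2,353 kg, $371,444.58):
Base rate for 0633.14.10 is $1.07/kg.
Duty = 2,353 × $1.07 = $2,517.71.
Line 3 (7301.50.21, Braleth, 3,873 kg, $848,303.19):
Base rate for 7301.50.21 is 20.5%.
Additional duty on 7301.50.21 from Braleth: +16.6%. Applied ad valorem rate: 20.5% + 16.6% = 37.1%.
Duty = $848,303.19 × 37.1% = $314,720.48.
Line 4 (7040.59.71, Braleth, 3,536 m², $381,004.00):
Base rate for 7040.59.71 is 18.5%.
7040.59.71 has an FTA preferential rate, but origin Braleth is not Karon; base rate stands.
Duty = $381,004.00 × 18.5% = $70,485.74.
Total = $16,807.80 + $2,517.71 + $314,720.48 + $70,485.74 = $404,531.73.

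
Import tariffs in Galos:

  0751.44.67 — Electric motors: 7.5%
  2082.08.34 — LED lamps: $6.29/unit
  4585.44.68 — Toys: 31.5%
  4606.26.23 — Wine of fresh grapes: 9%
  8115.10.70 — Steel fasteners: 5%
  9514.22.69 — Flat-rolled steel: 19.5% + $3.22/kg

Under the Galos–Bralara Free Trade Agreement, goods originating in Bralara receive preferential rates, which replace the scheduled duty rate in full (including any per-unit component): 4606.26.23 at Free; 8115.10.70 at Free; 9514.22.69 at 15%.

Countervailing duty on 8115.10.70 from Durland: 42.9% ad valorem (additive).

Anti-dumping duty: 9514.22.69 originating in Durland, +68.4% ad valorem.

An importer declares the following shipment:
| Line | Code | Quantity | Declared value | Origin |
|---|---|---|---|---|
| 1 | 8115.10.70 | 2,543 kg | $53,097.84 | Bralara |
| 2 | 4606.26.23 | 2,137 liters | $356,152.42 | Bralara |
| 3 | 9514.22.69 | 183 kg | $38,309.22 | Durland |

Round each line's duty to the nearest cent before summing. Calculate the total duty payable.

$34,263.06

Line 1 (8115.10.70, Bralara, 2,543 kg, $53,097.84):
Base rate for 8115.10.70 is 5%.
Origin Bralara qualifies under the Galos–Bralara agreement and 8115.10.70 is covered: preferential rate Free applies instead.
The additional-duty order on 8115.10.70 targets Durland, not Bralara; it does not apply.
Duty = $53,097.84 × 0% = $0.00.
Line 2 (4606.26.23, Bralara, 2,137 liters, $356,152.42):
Base rate for 4606.26.23 is 9%.
Origin Bralara qualifies under the Galos–Bralara agreement and 4606.26.23 is covered: preferential rate Free applies instead.
Duty = $356,152.42 × 0% = $0.00.
Line 3 (9514.22.69, Durland, 183 kg, $38,309.22):
Base rate for 9514.22.69 is 19.5% + $3.22/kg.
9514.22.69 has an FTA preferential rate, but origin Durland is not Bralara; base rate stands.
Additional duty on 9514.22.69 from Durland: +68.4%. Applied ad valorem rate: 19.5% + 68.4% = 87.9%.
Duty = $38,309.22 × 87.9% + 183 × $3.22 = $34,263.06.
Total = $0.00 + $0.00 + $34,263.06 = $34,263.06.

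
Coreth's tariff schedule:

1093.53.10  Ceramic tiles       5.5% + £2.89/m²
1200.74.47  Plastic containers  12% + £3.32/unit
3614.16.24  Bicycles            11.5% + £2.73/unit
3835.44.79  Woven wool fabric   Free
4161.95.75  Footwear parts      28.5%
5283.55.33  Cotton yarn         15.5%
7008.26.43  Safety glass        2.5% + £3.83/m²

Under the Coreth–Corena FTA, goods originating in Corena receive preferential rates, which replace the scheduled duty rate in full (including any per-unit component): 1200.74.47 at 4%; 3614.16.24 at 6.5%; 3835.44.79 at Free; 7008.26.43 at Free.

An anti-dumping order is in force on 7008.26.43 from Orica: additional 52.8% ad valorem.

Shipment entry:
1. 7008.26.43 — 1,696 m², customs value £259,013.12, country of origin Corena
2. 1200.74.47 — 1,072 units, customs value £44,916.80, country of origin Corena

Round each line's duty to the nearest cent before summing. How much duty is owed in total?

Line 1 (7008.26.43, Corena, 1,696 m², £259,013.12):
Base rate for 7008.26.43 is 2.5% + £3.83/m².
Origin Corena qualifies under the Coreth–Corena agreement and 7008.26.43 is covered: preferential rate Free applies instead.
The additional-duty order on 7008.26.43 targets Orica, not Corena; it does not apply.
Duty = £259,013.12 × 0% = £0.00.
Line 2 (1200.74.47, Corena, 1,072 units, £44,916.80):
Base rate for 1200.74.47 is 12% + £3.32/unit.
Origin Corena qualifies under the Coreth–Corena agreement and 1200.74.47 is covered: preferential rate 4% applies instead.
Duty = £44,916.80 × 4% = £1,796.67.
Total = £0.00 + £1,796.67 = £1,796.67.

£1,796.67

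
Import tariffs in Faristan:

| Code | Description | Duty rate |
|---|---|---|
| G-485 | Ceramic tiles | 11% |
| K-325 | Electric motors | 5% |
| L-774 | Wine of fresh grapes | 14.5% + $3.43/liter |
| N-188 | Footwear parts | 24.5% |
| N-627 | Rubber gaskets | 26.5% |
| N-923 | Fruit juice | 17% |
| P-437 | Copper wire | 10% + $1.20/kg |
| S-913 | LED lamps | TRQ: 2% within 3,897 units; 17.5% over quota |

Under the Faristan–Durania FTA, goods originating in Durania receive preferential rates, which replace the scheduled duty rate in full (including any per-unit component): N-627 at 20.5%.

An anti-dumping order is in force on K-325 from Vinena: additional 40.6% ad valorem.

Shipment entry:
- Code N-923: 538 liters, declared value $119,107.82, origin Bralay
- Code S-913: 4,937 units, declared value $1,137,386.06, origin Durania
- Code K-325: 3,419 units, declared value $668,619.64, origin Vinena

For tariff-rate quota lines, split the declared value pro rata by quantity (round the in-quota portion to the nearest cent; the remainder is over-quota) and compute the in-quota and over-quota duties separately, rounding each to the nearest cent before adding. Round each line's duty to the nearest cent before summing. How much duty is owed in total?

Line 1 (N-923, Bralay, 538 liters, $119,107.82):
Base rate for N-923 is 17%.
Duty = $119,107.82 × 17% = $20,248.33.
Line 2 (S-913, Durania, 4,937 units, $1,137,386.06):
Code S-913 is under a tariff-rate quota (threshold 3,897 units). In-quota: 3,897 units at 2%; over-quota: 1,040 units at 17.5%.
Pro-rata value split: in-quota = $1,137,386.06 × 3,897/4,937 = $897,790.86; over-quota = $1,137,386.06 − $897,790.86 = $239,595.20.
In-quota duty = $897,790.86 × 2% = $17,955.82. Over-quota duty = $239,595.20 × 17.5% = $41,929.16.
Line duty = $17,955.82 + $41,929.16 = $59,884.98.
Line 3 (K-325, Vinena, 3,419 units, $668,619.64):
Base rate for K-325 is 5%.
Additional duty on K-325 from Vinena: +40.6%. Applied ad valorem rate: 5% + 40.6% = 45.6%.
Duty = $668,619.64 × 45.6% = $304,890.56.
Total = $20,248.33 + $59,884.98 + $304,890.56 = $385,023.87.

$385,023.87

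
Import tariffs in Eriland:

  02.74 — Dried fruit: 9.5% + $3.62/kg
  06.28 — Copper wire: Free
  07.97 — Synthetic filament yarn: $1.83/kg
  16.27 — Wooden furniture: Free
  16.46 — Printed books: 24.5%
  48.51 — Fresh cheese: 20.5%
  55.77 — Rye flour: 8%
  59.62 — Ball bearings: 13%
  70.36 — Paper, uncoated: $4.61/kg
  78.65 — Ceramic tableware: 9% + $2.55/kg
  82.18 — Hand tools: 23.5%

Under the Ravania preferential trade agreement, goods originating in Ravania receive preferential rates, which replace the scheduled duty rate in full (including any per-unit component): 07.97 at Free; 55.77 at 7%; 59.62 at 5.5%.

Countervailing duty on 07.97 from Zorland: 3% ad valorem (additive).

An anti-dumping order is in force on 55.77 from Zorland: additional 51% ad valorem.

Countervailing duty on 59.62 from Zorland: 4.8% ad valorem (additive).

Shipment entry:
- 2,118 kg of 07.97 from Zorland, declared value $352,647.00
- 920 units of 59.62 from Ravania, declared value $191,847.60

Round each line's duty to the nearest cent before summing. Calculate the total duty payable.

Line 1 (07.97, Zorland, 2,118 kg, $352,647.00):
Base rate for 07.97 is $1.83/kg.
07.97 has an FTA preferential rate, but origin Zorland is not Ravania; base rate stands.
Additional duty on 07.97 from Zorland: +3% ad valorem. Applied ad valorem rate = 3%.
Duty = $352,647.00 × 3% + 2,118 × $1.83 = $14,455.35.
Line 2 (59.62, Ravania, 920 units, $191,847.60):
Base rate for 59.62 is 13%.
Origin Ravania qualifies under the Eriland–Ravania agreement and 59.62 is covered: preferential rate 5.5% applies instead.
The additional-duty order on 59.62 targets Zorland, not Ravania; it does not apply.
Duty = $191,847.60 × 5.5% = $10,551.62.
Total = $14,455.35 + $10,551.62 = $25,006.97.

$25,006.97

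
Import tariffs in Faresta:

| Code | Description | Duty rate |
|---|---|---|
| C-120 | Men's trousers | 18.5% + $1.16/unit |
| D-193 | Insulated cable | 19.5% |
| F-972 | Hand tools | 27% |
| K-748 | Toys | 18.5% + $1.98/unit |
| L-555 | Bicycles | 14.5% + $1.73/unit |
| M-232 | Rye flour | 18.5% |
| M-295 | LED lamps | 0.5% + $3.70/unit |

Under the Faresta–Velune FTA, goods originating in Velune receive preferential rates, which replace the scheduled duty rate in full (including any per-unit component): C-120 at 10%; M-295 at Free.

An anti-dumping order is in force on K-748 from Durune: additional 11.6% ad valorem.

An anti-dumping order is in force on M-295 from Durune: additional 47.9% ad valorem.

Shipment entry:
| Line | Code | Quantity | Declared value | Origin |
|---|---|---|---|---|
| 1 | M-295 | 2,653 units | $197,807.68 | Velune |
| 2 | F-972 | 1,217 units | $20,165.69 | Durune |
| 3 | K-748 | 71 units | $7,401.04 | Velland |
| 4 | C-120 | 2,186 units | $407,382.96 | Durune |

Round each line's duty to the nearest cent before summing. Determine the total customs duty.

$84,856.12

Line 1 (M-295, Velune, 2,653 units, $197,807.68):
Base rate for M-295 is 0.5% + $3.70/unit.
Origin Velune qualifies under the Faresta–Velune agreement and M-295 is covered: preferential rate Free applies instead.
The additional-duty order on M-295 targets Durune, not Velune; it does not apply.
Duty = $197,807.68 × 0% = $0.00.
Line 2 (F-972, Durune, 1,217 units, $20,165.69):
Base rate for F-972 is 27%.
Duty = $20,165.69 × 27% = $5,444.74.
Line 3 (K-748, Velland, 71 units, $7,401.04):
Base rate for K-748 is 18.5% + $1.98/unit.
The additional-duty order on K-748 targets Durune, not Velland; it does not apply.
Duty = $7,401.04 × 18.5% + 71 × $1.98 = $1,509.77.
Line 4 (C-120, Durune, 2,186 units, $407,382.96):
Base rate for C-120 is 18.5% + $1.16/unit.
C-120 has an FTA preferential rate, but origin Durune is not Velune; base rate stands.
Duty = $407,382.96 × 18.5% + 2,186 × $1.16 = $77,901.61.
Total = $0.00 + $5,444.74 + $1,509.77 + $77,901.61 = $84,856.12.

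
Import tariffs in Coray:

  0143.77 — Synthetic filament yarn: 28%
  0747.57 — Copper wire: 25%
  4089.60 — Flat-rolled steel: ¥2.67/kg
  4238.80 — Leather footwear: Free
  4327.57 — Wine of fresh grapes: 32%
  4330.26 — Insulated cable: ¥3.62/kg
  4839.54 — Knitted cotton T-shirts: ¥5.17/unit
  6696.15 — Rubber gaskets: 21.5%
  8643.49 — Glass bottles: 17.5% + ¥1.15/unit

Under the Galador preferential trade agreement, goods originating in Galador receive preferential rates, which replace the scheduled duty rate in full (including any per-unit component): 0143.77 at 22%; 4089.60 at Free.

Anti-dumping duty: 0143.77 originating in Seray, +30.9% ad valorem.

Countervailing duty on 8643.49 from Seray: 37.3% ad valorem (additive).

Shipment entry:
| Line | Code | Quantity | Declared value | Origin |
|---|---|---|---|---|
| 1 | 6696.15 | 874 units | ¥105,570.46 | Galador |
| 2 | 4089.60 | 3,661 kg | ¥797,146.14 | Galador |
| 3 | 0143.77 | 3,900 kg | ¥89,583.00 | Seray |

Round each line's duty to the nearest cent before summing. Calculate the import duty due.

Line 1 (6696.15, Galador, 874 units, ¥105,570.46):
Base rate for 6696.15 is 21.5%.
Origin Galador is the FTA partner but 6696.15 is not on the preference list; base rate stands.
Duty = ¥105,570.46 × 21.5% = ¥22,697.65.
Line 2 (4089.60, Galador, 3,661 kg, ¥797,146.14):
Base rate for 4089.60 is ¥2.67/kg.
Origin Galador qualifies under the Coray–Galador agreement and 4089.60 is covered: preferential rate Free applies instead.
Duty = ¥797,146.14 × 0% = ¥0.00.
Line 3 (0143.77, Seray, 3,900 kg, ¥89,583.00):
Base rate for 0143.77 is 28%.
0143.77 has an FTA preferential rate, but origin Seray is not Galador; base rate stands.
Additional duty on 0143.77 from Seray: +30.9%. Applied ad valorem rate: 28% + 30.9% = 58.9%.
Duty = ¥89,583.00 × 58.9% = ¥52,764.39.
Total = ¥22,697.65 + ¥0.00 + ¥52,764.39 = ¥75,462.04.

¥75,462.04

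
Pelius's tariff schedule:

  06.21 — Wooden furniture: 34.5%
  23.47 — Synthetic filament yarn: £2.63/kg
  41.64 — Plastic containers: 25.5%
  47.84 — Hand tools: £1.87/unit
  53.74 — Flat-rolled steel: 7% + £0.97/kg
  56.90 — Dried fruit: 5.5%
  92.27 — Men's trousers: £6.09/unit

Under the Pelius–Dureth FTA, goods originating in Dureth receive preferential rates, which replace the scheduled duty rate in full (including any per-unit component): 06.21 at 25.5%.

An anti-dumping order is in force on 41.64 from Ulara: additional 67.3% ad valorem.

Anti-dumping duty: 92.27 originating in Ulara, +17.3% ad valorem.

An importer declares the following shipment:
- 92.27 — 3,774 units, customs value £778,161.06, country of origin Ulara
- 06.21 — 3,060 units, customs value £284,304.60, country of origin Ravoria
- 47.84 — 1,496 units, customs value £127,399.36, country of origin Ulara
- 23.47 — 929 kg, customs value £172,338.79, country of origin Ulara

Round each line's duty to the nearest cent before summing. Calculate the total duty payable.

£260,931.40

Line 1 (92.27, Ulara, 3,774 units, £778,161.06):
Base rate for 92.27 is £6.09/unit.
Additional duty on 92.27 from Ulara: +17.3% ad valorem. Applied ad valorem rate = 17.3%.
Duty = £778,161.06 × 17.3% + 3,774 × £6.09 = £157,605.52.
Line 2 (06.21, Ravoria, 3,060 units, £284,304.60):
Base rate for 06.21 is 34.5%.
06.21 has an FTA preferential rate, but origin Ravoria is not Dureth; base rate stands.
Duty = £284,304.60 × 34.5% = £98,085.09.
Line 3 (47.84, Ulara, 1,496 units, £127,399.36):
Base rate for 47.84 is £1.87/unit.
Duty = 1,496 × £1.87 = £2,797.52.
Line 4 (23.47, Ulara, 929 kg, £172,338.79):
Base rate for 23.47 is £2.63/kg.
Duty = 929 × £2.63 = £2,443.27.
Total = £157,605.52 + £98,085.09 + £2,797.52 + £2,443.27 = £260,931.40.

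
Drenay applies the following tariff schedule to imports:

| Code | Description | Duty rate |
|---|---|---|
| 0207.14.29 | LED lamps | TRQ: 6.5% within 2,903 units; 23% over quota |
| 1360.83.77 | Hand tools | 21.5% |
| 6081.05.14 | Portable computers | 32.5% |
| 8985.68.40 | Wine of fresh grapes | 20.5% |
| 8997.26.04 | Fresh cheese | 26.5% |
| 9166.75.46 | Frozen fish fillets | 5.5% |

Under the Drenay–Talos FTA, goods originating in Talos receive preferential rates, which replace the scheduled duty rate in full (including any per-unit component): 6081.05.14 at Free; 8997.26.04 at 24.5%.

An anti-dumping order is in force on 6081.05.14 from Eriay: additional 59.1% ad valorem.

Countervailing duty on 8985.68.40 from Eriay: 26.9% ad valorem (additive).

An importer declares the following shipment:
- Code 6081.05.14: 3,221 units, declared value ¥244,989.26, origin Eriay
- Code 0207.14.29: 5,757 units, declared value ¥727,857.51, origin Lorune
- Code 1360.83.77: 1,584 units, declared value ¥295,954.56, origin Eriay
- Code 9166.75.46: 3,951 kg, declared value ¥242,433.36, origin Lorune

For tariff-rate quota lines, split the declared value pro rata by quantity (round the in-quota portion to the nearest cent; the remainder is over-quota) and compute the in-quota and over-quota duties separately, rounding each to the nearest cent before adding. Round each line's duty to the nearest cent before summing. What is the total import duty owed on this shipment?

¥408,222.11

Line 1 (6081.05.14, Eriay, 3,221 units, ¥244,989.26):
Base rate for 6081.05.14 is 32.5%.
6081.05.14 has an FTA preferential rate, but origin Eriay is not Talos; base rate stands.
Additional duty on 6081.05.14 from Eriay: +59.1%. Applied ad valorem rate: 32.5% + 59.1% = 91.6%.
Duty = ¥244,989.26 × 91.6% = ¥224,410.16.
Line 2 (0207.14.29, Lorune, 5,757 units, ¥727,857.51):
Code 0207.14.29 is under a tariff-rate quota (threshold 2,903 units). In-quota: 2,903 units at 6.5%; over-quota: 2,854 units at 23%.
Pro-rata value split: in-quota = ¥727,857.51 × 2,903/5,757 = ¥367,026.29; over-quota = ¥727,857.51 − ¥367,026.29 = ¥360,831.22.
In-quota duty = ¥367,026.29 × 6.5% = ¥23,856.71. Over-quota duty = ¥360,831.22 × 23% = ¥82,991.18.
Line duty = ¥23,856.71 + ¥82,991.18 = ¥106,847.89.
Line 3 (1360.83.77, Eriay, 1,584 units, ¥295,954.56):
Base rate for 1360.83.77 is 21.5%.
Duty = ¥295,954.56 × 21.5% = ¥63,630.23.
Line 4 (9166.75.46, Lorune, 3,951 kg, ¥242,433.36):
Base rate for 9166.75.46 is 5.5%.
Duty = ¥242,433.36 × 5.5% = ¥13,333.83.
Total = ¥224,410.16 + ¥106,847.89 + ¥63,630.23 + ¥13,333.83 = ¥408,222.11.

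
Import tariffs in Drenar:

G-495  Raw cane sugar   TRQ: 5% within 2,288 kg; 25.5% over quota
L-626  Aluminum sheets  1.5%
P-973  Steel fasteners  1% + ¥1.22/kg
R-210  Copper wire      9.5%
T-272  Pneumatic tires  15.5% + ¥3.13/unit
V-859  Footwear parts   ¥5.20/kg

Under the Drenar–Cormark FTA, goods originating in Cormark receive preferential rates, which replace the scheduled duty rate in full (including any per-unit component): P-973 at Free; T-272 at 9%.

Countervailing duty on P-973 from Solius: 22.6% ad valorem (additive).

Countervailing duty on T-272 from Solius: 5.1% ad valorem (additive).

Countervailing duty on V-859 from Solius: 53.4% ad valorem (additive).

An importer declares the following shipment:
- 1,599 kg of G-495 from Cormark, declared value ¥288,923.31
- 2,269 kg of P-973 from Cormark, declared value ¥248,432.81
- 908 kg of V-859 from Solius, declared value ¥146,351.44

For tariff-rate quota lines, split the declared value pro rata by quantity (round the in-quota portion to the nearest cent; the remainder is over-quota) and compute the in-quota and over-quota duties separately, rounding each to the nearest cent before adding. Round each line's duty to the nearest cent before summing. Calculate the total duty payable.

¥97,319.44

Line 1 (G-495, Cormark, 1,599 kg, ¥288,923.31):
Code G-495 is under a tariff-rate quota (threshold 2,288 kg). Quantity 1,599 kg is within the quota, so the in-quota rate 5% applies to the full value.
Duty = ¥288,923.31 × 5% = ¥14,446.17.
Line 2 (P-973, Cormark, 2,269 kg, ¥248,432.81):
Base rate for P-973 is 1% + ¥1.22/kg.
Origin Cormark qualifies under the Drenar–Cormark agreement and P-973 is covered: preferential rate Free applies instead.
The additional-duty order on P-973 targets Solius, not Cormark; it does not apply.
Duty = ¥248,432.81 × 0% = ¥0.00.
Line 3 (V-859, Solius, 908 kg, ¥146,351.44):
Base rate for V-859 is ¥5.20/kg.
Additional duty on V-859 from Solius: +53.4% ad valorem. Applied ad valorem rate = 53.4%.
Duty = ¥146,351.44 × 53.4% + 908 × ¥5.20 = ¥82,873.27.
Total = ¥14,446.17 + ¥0.00 + ¥82,873.27 = ¥97,319.44.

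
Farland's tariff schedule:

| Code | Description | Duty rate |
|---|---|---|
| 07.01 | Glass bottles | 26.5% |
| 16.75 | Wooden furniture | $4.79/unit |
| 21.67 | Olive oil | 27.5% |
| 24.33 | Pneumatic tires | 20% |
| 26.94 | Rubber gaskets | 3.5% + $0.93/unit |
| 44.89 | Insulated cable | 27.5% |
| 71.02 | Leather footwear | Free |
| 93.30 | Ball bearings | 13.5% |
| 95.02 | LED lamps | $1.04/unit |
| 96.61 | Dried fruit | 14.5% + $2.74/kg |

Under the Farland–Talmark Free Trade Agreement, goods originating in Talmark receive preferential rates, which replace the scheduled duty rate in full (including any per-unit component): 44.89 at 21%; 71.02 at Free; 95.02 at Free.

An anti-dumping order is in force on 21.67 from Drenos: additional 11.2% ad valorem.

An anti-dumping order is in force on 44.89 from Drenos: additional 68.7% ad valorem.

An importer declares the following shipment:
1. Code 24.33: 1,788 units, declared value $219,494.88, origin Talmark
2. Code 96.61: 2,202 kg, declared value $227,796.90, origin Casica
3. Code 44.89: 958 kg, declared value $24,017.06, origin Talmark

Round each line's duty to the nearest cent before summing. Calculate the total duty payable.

Line 1 (24.33, Talmark, 1,788 units, $219,494.88):
Base rate for 24.33 is 20%.
Origin Talmark is the FTA partner but 24.33 is not on the preference list; base rate stands.
Duty = $219,494.88 × 20% = $43,898.98.
Line 2 (96.61, Casica, 2,202 kg, $227,796.90):
Base rate for 96.61 is 14.5% + $2.74/kg.
Duty = $227,796.90 × 14.5% + 2,202 × $2.74 = $39,064.03.
Line 3 (44.89, Talmark, 958 kg, $24,017.06):
Base rate for 44.89 is 27.5%.
Origin Talmark qualifies under the Farland–Talmark agreement and 44.89 is covered: preferential rate 21% applies instead.
The additional-duty order on 44.89 targets Drenos, not Talmark; it does not apply.
Duty = $24,017.06 × 21% = $5,043.58.
Total = $43,898.98 + $39,064.03 + $5,043.58 = $88,006.59.

$88,006.59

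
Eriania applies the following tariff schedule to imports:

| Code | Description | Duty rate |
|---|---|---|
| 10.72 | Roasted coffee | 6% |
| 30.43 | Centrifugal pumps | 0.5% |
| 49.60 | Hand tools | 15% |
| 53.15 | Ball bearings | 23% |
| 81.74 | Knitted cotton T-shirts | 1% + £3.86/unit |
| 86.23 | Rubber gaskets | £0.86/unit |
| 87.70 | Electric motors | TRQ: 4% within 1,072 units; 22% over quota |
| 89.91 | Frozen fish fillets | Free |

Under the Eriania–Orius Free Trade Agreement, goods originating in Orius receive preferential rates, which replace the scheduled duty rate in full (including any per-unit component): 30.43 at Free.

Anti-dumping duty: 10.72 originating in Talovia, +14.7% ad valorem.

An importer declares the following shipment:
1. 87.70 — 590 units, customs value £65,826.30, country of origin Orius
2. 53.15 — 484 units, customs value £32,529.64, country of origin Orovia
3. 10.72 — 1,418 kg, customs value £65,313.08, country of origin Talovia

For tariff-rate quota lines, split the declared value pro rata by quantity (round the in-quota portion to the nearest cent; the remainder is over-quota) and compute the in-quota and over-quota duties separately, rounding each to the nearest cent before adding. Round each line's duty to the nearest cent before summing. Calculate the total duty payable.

Line 1 (87.70, Orius, 590 units, £65,826.30):
Code 87.70 is under a tariff-rate quota (threshold 1,072 units). Quantity 590 units is within the quota, so the in-quota rate 4% applies to the full value.
Duty = £65,826.30 × 4% = £2,633.05.
Line 2 (53.15, Orovia, 484 units, £32,529.64):
Base rate for 53.15 is 23%.
Duty = £32,529.64 × 23% = £7,481.82.
Line 3 (10.72, Talovia, 1,418 kg, £65,313.08):
Base rate for 10.72 is 6%.
Additional duty on 10.72 from Talovia: +14.7%. Applied ad valorem rate: 6% + 14.7% = 20.7%.
Duty = £65,313.08 × 20.7% = £13,519.81.
Total = £2,633.05 + £7,481.82 + £13,519.81 = £23,634.68.

£23,634.68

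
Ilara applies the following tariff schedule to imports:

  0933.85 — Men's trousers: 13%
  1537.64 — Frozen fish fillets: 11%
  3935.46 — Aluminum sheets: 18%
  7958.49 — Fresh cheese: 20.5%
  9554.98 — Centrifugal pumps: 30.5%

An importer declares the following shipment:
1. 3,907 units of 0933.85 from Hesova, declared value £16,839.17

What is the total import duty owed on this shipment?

Line 1 (0933.85, Hesova, 3,907 units, £16,839.17):
Base rate for 0933.85 is 13%.
Duty = £16,839.17 × 13% = £2,189.09.

£2,189.09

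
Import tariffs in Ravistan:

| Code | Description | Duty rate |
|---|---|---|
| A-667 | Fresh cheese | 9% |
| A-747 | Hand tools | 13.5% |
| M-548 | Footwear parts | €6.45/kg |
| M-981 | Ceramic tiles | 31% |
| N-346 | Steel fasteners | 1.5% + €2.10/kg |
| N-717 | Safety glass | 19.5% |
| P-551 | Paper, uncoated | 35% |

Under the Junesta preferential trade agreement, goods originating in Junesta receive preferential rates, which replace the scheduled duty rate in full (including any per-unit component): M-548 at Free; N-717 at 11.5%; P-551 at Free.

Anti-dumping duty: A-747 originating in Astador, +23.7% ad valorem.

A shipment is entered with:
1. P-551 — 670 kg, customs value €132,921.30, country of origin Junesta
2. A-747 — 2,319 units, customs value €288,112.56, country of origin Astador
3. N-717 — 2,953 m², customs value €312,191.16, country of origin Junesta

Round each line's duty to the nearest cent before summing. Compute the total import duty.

Line 1 (P-551, Junesta, 670 kg, €132,921.30):
Base rate for P-551 is 35%.
Origin Junesta qualifies under the Ravistan–Junesta agreement and P-551 is covered: preferential rate Free applies instead.
Duty = €132,921.30 × 0% = €0.00.
Line 2 (A-747, Astador, 2,319 units, €288,112.56):
Base rate for A-747 is 13.5%.
Additional duty on A-747 from Astador: +23.7%. Applied ad valorem rate: 13.5% + 23.7% = 37.2%.
Duty = €288,112.56 × 37.2% = €107,177.87.
Line 3 (N-717, Junesta, 2,953 m², €312,191.16):
Base rate for N-717 is 19.5%.
Origin Junesta qualifies under the Ravistan–Junesta agreement and N-717 is covered: preferential rate 11.5% applies instead.
Duty = €312,191.16 × 11.5% = €35,901.98.
Total = €0.00 + €107,177.87 + €35,901.98 = €143,079.85.

€143,079.85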